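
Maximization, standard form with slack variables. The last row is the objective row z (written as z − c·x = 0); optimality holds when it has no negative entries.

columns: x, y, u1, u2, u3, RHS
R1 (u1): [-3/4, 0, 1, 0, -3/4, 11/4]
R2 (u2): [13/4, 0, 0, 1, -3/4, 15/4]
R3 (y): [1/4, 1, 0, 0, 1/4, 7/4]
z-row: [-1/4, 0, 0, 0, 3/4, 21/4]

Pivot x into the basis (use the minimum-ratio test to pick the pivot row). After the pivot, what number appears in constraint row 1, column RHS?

Ratio test on column x — row 1: entry -3/4 ≤ 0; row 2: (15/4)/(13/4) = 15/13; row 3: (7/4)/(1/4) = 7. Minimum is 15/13 at row 2 (u2 leaves); pivot element 13/4.
Divide row 2 by 13/4; eliminate column x from the other rows.
Row 1 update in column RHS: 11/4 − (-3/4)·(15/13) = 47/13.

47/13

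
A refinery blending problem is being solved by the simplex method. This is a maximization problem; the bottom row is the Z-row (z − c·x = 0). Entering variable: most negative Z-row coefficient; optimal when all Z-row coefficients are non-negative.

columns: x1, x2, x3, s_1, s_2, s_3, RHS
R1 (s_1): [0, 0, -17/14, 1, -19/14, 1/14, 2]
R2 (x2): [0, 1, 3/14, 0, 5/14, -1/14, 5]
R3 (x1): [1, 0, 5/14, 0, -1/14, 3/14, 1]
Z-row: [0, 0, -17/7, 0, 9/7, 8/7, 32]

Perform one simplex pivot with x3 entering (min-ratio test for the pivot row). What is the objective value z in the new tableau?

Ratio test on column x3 — row 1: entry -17/14 ≤ 0; row 2: 5/(3/14) = 70/3; row 3: 1/(5/14) = 14/5. Minimum is 14/5 at row 3 (x1 leaves); pivot element 5/14.
Pivot on row 3; the Z-row RHS becomes 32 − (-17/7)·(14/5) = 194/5.

194/5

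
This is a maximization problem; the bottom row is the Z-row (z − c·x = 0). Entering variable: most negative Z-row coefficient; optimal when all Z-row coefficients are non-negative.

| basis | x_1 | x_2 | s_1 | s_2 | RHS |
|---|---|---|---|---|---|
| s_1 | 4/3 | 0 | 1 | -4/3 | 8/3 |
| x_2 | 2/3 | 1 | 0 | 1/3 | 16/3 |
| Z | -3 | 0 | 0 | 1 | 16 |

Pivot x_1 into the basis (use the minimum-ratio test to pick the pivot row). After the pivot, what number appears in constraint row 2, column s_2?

1

Ratio test on column x_1 — row 1: (8/3)/(4/3) = 2; row 2: (16/3)/(2/3) = 8. Minimum is 2 at row 1 (s_1 leaves); pivot element 4/3.
Divide row 1 by 4/3; eliminate column x_1 from the other rows.
Row 2 update in column s_2: 1/3 − (2/3)·(-1) = 1.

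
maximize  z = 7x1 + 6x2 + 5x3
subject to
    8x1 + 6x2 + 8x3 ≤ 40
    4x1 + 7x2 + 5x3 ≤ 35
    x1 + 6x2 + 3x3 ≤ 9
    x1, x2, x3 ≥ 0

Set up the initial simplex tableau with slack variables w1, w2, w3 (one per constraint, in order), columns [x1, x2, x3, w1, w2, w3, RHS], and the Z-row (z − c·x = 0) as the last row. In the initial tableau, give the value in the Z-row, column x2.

-6

The Z-row carries the negated objective coefficients: the x2 entry is -6.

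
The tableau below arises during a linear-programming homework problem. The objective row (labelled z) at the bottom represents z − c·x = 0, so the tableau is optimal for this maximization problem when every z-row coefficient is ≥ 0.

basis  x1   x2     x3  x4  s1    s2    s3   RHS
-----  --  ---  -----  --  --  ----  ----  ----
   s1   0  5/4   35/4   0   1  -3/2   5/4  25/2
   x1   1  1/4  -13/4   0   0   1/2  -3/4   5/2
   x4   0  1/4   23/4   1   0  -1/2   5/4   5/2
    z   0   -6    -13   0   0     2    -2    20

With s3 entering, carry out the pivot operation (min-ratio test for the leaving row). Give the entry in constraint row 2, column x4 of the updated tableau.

Ratio test on column s3 — row 1: (25/2)/(5/4) = 10; row 2: entry -3/4 ≤ 0; row 3: (5/2)/(5/4) = 2. Minimum is 2 at row 3 (x4 leaves); pivot element 5/4.
Divide row 3 by 5/4; eliminate column s3 from the other rows.
Row 2 update in column x4: 0 − (-3/4)·(4/5) = 3/5.

3/5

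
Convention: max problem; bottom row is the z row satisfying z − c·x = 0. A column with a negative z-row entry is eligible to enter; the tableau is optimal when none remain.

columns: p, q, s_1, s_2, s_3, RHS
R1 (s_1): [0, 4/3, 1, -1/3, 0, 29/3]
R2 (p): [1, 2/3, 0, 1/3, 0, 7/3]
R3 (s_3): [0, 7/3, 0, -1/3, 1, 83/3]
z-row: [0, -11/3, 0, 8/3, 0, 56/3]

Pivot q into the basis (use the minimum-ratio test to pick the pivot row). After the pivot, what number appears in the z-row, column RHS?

63/2

Ratio test on column q — row 1: (29/3)/(4/3) = 29/4; row 2: (7/3)/(2/3) = 7/2; row 3: (83/3)/(7/3) = 83/7. Minimum is 7/2 at row 2 (p leaves); pivot element 2/3.
Divide row 2 by 2/3; eliminate column q from the other rows.
z-row update in column RHS: 56/3 − (-11/3)·(7/2) = 63/2.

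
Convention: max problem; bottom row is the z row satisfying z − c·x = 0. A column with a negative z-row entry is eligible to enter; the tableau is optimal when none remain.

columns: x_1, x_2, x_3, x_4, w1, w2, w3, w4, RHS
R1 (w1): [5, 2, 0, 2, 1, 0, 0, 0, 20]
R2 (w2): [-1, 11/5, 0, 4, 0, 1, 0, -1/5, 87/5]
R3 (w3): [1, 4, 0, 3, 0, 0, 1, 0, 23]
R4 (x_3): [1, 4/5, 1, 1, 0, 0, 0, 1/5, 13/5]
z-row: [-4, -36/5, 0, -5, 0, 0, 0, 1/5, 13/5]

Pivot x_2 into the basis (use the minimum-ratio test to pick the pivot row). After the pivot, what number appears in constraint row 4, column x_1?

Ratio test on column x_2 — row 1: 20/2 = 10; row 2: (87/5)/(11/5) = 87/11; row 3: 23/4 = 23/4; row 4: (13/5)/(4/5) = 13/4. Minimum is 13/4 at row 4 (x_3 leaves); pivot element 4/5.
Divide row 4 by 4/5; eliminate column x_2 from the other rows.
In the new row 4, the x_1 entry is the old entry divided by the pivot: 1/(4/5) = 5/4.

5/4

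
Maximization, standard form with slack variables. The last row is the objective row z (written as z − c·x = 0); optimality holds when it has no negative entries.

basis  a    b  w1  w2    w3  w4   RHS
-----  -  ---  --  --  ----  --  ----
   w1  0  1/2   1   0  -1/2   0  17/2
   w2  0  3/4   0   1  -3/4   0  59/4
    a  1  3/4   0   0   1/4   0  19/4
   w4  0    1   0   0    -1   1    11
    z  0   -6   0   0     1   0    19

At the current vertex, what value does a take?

19/4

a is basic (row 3); its value is the RHS of that row, 19/4.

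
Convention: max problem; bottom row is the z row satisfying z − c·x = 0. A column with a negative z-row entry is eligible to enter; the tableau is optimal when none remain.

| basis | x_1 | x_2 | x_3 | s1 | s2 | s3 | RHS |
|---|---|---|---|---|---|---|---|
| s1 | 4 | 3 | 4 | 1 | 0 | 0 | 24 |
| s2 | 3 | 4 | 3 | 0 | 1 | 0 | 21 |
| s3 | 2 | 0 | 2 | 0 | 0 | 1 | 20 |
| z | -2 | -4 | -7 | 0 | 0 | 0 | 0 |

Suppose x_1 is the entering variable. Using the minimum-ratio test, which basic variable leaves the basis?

s1

Column x_1 entries and ratios — s1: 24/4 = 6; s2: 21/3 = 7; s3: 20/2 = 10.
Smallest ratio is 6 in the row of s1, so s1 leaves.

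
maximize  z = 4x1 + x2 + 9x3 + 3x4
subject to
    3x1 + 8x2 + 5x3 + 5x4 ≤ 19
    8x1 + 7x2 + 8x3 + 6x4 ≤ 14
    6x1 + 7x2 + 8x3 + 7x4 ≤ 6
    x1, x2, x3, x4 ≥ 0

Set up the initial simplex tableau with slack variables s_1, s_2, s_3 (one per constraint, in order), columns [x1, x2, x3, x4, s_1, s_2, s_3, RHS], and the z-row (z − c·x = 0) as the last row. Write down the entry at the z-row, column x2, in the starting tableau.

-1

The z-row carries the negated objective coefficients: the x2 entry is -1.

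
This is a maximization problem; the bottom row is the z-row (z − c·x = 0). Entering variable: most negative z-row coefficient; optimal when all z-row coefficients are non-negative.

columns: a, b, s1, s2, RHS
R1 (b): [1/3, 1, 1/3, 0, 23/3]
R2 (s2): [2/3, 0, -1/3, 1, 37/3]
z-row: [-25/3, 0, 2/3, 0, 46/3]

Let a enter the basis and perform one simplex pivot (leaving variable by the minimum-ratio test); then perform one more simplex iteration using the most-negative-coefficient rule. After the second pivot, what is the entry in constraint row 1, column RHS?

3

Ratio test on column a — row 1: (23/3)/(1/3) = 23; row 2: (37/3)/(2/3) = 37/2. Minimum is 37/2 at row 2 (s2 leaves); pivot element 2/3.
Divide row 2 by 2/3; eliminate column a from the other rows.
Second iteration: most negative z-row entry is -7/2 in column s1, so s1 enters.
Ratio test on column s1 — row 1: (3/2)/(1/2) = 3; row 2: entry -1/2 ≤ 0. Minimum is 3 at row 1 (b leaves); pivot element 1/2.
Divide row 1 by 1/2; eliminate column s1 from the other rows.
After both pivots, the entry at constraint row 1, column RHS is 3.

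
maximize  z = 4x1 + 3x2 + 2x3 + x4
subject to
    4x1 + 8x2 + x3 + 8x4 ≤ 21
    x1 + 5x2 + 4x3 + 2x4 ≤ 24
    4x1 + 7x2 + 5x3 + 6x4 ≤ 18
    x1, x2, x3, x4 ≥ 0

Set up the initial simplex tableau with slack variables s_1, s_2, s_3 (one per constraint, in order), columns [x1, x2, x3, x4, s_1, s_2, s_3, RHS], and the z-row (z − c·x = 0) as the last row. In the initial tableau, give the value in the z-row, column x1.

-4

The z-row carries the negated objective coefficients: the x1 entry is -4.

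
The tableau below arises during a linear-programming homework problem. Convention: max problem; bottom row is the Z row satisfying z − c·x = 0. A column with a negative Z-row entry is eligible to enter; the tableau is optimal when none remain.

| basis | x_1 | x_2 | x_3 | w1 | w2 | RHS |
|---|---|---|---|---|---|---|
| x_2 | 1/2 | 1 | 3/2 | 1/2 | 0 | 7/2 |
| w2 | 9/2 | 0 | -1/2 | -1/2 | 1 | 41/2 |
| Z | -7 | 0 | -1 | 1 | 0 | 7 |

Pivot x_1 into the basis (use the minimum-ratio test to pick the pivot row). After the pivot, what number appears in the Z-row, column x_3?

Ratio test on column x_1 — row 1: (7/2)/(1/2) = 7; row 2: (41/2)/(9/2) = 41/9. Minimum is 41/9 at row 2 (w2 leaves); pivot element 9/2.
Divide row 2 by 9/2; eliminate column x_1 from the other rows.
Z-row update in column x_3: -1 − (-7)·(-1/9) = -16/9.

-16/9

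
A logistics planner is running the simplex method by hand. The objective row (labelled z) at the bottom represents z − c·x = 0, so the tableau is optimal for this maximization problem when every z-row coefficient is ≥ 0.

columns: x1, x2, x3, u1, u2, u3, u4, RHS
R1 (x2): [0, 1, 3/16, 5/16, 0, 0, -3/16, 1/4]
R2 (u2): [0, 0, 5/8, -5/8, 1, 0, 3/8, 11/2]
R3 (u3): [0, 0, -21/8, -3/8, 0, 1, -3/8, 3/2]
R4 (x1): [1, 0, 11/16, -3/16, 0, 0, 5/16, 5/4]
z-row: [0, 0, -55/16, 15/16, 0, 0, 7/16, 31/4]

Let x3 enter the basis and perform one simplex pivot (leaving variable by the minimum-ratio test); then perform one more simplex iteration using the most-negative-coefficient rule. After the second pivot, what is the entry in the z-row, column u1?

8/3

Ratio test on column x3 — row 1: (1/4)/(3/16) = 4/3; row 2: (11/2)/(5/8) = 44/5; row 3: entry -21/8 ≤ 0; row 4: (5/4)/(11/16) = 20/11. Minimum is 4/3 at row 1 (x2 leaves); pivot element 3/16.
Divide row 1 by 3/16; eliminate column x3 from the other rows.
Second iteration: most negative z-row entry is -3 in column u4, so u4 enters.
Ratio test on column u4 — row 1: entry -1 ≤ 0; row 2: (14/3)/1 = 14/3; row 3: entry -3 ≤ 0; row 4: (1/3)/1 = 1/3. Minimum is 1/3 at row 4 (x1 leaves); pivot element 1.
Divide row 4 by 1; eliminate column u4 from the other rows.
After both pivots, the entry at the z-row, column u1 is 8/3.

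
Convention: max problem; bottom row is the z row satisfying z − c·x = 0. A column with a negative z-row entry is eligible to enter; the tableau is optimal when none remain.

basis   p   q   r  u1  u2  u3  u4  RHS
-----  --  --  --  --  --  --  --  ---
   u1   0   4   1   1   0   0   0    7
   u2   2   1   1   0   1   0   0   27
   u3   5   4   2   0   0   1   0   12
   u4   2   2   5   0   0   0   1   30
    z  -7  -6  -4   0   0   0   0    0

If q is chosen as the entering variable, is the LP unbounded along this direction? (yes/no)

Column q has positive entries in row(s) 1, 2, 3, 4, so the ratio test bounds it — not unbounded.

no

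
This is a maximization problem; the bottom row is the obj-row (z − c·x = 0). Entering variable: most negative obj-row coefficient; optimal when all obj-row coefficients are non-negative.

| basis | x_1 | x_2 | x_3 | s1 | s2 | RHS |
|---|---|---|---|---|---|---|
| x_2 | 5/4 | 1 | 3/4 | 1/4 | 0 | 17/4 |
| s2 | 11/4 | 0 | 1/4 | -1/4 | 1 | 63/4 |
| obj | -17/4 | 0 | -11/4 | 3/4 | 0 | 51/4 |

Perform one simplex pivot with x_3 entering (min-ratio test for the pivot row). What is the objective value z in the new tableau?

Ratio test on column x_3 — row 1: (17/4)/(3/4) = 17/3; row 2: (63/4)/(1/4) = 63. Minimum is 17/3 at row 1 (x_2 leaves); pivot element 3/4.
Pivot on row 1; the obj-row RHS becomes 51/4 − (-11/4)·(17/3) = 85/3.

85/3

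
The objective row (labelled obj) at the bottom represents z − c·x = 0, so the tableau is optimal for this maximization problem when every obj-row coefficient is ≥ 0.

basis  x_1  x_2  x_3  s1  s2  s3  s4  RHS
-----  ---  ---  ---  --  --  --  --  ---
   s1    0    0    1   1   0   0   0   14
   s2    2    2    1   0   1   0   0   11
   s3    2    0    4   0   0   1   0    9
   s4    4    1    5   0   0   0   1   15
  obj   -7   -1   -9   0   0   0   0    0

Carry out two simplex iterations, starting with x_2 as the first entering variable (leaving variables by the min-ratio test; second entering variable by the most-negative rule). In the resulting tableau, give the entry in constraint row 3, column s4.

-8/9

Ratio test on column x_2 — row 1: entry 0 ≤ 0; row 2: 11/2 = 11/2; row 3: entry 0 ≤ 0; row 4: 15/1 = 15. Minimum is 11/2 at row 2 (s2 leaves); pivot element 2.
Divide row 2 by 2; eliminate column x_2 from the other rows.
Second iteration: most negative obj-row entry is -17/2 in column x_3, so x_3 enters.
Ratio test on column x_3 — row 1: 14/1 = 14; row 2: (11/2)/(1/2) = 11; row 3: 9/4 = 9/4; row 4: (19/2)/(9/2) = 19/9. Minimum is 19/9 at row 4 (s4 leaves); pivot element 9/2.
Divide row 4 by 9/2; eliminate column x_3 from the other rows.
After both pivots, the entry at constraint row 3, column s4 is -8/9.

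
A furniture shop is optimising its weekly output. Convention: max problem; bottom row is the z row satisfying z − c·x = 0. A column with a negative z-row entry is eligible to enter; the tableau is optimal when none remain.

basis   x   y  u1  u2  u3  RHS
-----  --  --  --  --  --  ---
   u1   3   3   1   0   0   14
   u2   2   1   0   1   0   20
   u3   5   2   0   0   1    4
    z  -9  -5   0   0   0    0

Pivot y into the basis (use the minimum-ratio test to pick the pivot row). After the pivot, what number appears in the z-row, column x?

7/2

Ratio test on column y — row 1: 14/3 = 14/3; row 2: 20/1 = 20; row 3: 4/2 = 2. Minimum is 2 at row 3 (u3 leaves); pivot element 2.
Divide row 3 by 2; eliminate column y from the other rows.
z-row update in column x: -9 − (-5)·(5/2) = 7/2.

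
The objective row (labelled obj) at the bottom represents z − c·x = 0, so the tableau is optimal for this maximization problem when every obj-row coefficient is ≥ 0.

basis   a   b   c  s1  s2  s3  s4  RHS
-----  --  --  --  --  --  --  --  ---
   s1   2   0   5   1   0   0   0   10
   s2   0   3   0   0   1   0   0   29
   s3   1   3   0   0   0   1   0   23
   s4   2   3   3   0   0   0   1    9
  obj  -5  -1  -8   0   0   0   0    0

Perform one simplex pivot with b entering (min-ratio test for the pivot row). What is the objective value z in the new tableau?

3

Ratio test on column b — row 1: entry 0 ≤ 0; row 2: 29/3 = 29/3; row 3: 23/3 = 23/3; row 4: 9/3 = 3. Minimum is 3 at row 4 (s4 leaves); pivot element 3.
Pivot on row 4; the obj-row RHS becomes 0 − (-1)·3 = 3.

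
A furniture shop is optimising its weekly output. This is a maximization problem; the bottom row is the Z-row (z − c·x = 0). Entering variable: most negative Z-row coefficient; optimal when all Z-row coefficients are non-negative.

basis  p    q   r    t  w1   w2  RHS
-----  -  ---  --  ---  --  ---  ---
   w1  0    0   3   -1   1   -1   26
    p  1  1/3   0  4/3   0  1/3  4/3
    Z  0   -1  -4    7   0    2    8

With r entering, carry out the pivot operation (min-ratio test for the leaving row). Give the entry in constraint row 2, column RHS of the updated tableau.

Ratio test on column r — row 1: 26/3 = 26/3; row 2: entry 0 ≤ 0. Minimum is 26/3 at row 1 (w1 leaves); pivot element 3.
Divide row 1 by 3; eliminate column r from the other rows.
Row 2 update in column RHS: 4/3 − 0·(26/3) = 4/3.

4/3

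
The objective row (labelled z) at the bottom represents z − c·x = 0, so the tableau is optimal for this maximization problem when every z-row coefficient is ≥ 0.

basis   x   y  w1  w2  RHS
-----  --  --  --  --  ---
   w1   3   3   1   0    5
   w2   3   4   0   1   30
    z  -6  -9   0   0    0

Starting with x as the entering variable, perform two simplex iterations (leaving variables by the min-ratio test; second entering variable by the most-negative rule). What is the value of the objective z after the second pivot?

15

Ratio test on column x — row 1: 5/3 = 5/3; row 2: 30/3 = 10. Minimum is 5/3 at row 1 (w1 leaves); pivot element 3.
Pivot on row 1; the z-row RHS becomes 0 − (-6)·(5/3) = 10.
Next entering variable (most negative z-row entry -3): y.
Ratio test on column y — row 1: (5/3)/1 = 5/3; row 2: 25/1 = 25. Minimum is 5/3 at row 1 (x leaves); pivot element 1.
After the second pivot the z-row RHS is 10 − (-3)·(5/3) = 15.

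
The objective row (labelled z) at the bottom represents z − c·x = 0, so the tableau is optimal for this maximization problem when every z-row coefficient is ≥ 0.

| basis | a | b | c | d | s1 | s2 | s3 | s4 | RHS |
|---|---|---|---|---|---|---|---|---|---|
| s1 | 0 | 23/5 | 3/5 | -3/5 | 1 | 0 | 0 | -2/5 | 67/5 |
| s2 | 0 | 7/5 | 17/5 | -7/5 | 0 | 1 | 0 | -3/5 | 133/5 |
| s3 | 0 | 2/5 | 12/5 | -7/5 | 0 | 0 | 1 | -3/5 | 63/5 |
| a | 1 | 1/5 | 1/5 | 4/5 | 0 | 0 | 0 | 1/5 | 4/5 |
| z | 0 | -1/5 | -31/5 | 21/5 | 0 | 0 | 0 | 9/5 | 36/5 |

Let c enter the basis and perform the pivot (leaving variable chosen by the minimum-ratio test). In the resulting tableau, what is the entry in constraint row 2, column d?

Ratio test on column c — row 1: (67/5)/(3/5) = 67/3; row 2: (133/5)/(17/5) = 133/17; row 3: (63/5)/(12/5) = 21/4; row 4: (4/5)/(1/5) = 4. Minimum is 4 at row 4 (a leaves); pivot element 1/5.
Divide row 4 by 1/5; eliminate column c from the other rows.
Row 2 update in column d: -7/5 − (17/5)·4 = -15.

-15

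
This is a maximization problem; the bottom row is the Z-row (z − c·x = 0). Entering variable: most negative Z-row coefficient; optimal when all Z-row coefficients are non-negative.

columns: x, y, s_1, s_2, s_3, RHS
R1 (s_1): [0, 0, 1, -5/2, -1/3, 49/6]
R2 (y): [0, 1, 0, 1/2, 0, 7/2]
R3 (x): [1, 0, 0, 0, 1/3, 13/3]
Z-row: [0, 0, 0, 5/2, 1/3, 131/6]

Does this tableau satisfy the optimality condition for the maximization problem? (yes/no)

Every Z-row coefficient is ≥ 0, so the tableau is optimal.

yes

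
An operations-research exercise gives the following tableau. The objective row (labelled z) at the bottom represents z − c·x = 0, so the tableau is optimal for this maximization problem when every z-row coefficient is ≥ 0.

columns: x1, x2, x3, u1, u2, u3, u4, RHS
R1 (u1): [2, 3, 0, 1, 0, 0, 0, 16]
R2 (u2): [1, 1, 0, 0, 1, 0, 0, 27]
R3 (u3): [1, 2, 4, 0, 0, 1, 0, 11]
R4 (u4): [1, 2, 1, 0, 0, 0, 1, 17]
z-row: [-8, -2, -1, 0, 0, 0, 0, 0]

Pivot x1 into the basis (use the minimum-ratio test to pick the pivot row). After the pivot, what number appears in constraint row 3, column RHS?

3

Ratio test on column x1 — row 1: 16/2 = 8; row 2: 27/1 = 27; row 3: 11/1 = 11; row 4: 17/1 = 17. Minimum is 8 at row 1 (u1 leaves); pivot element 2.
Divide row 1 by 2; eliminate column x1 from the other rows.
Row 3 update in column RHS: 11 − 1·8 = 3.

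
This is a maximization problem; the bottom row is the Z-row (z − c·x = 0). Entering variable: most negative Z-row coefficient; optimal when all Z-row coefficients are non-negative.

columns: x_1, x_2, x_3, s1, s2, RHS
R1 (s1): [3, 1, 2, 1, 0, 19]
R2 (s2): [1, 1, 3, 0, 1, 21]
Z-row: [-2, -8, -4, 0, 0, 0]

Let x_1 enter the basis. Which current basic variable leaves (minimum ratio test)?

s1

Column x_1 entries and ratios — s1: 19/3 = 19/3; s2: 21/1 = 21.
Smallest ratio is 19/3 in the row of s1, so s1 leaves.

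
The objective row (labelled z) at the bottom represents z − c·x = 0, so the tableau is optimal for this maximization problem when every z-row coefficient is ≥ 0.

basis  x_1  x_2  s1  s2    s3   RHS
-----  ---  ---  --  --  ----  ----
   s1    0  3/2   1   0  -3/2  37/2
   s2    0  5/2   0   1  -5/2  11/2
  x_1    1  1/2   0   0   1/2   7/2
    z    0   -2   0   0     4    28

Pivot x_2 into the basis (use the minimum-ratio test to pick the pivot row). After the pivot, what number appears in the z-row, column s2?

4/5

Ratio test on column x_2 — row 1: (37/2)/(3/2) = 37/3; row 2: (11/2)/(5/2) = 11/5; row 3: (7/2)/(1/2) = 7. Minimum is 11/5 at row 2 (s2 leaves); pivot element 5/2.
Divide row 2 by 5/2; eliminate column x_2 from the other rows.
z-row update in column s2: 0 − (-2)·(2/5) = 4/5.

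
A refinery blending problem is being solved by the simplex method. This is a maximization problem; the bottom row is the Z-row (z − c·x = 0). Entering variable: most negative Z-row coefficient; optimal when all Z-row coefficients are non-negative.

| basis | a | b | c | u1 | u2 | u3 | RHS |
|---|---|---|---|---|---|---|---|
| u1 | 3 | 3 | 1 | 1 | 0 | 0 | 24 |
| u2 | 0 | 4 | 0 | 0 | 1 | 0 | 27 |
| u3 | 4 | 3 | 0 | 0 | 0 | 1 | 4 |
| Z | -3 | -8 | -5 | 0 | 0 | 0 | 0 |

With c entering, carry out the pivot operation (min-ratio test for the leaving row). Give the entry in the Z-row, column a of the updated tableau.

Ratio test on column c — row 1: 24/1 = 24; row 2: entry 0 ≤ 0; row 3: entry 0 ≤ 0. Minimum is 24 at row 1 (u1 leaves); pivot element 1.
Divide row 1 by 1; eliminate column c from the other rows.
Z-row update in column a: -3 − (-5)·3 = 12.

12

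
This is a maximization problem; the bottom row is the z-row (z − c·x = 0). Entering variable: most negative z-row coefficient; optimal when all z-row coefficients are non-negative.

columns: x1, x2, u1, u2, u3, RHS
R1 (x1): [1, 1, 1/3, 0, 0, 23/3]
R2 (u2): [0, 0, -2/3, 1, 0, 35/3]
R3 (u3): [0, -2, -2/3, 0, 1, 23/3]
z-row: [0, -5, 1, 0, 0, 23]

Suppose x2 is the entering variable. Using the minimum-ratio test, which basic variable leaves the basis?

x1

Column x2 entries and ratios — x1: (23/3)/1 = 23/3; u2: 0 ≤ 0, skip; u3: -2 ≤ 0, skip.
Smallest ratio is 23/3 in the row of x1, so x1 leaves.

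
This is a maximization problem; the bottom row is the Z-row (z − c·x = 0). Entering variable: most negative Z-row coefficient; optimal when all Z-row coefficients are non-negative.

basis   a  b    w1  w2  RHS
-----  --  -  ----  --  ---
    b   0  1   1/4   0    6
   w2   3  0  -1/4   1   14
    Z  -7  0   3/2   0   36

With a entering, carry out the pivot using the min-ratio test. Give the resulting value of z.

Ratio test on column a — row 1: entry 0 ≤ 0; row 2: 14/3 = 14/3. Minimum is 14/3 at row 2 (w2 leaves); pivot element 3.
Pivot on row 2; the Z-row RHS becomes 36 − (-7)·(14/3) = 206/3.

206/3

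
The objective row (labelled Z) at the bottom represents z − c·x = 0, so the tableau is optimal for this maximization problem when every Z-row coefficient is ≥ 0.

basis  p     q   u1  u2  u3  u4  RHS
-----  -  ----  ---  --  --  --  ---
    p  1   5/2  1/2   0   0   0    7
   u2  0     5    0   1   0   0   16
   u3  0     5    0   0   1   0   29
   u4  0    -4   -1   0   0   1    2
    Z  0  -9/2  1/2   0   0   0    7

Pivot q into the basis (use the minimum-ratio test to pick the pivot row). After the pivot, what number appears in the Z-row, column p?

9/5

Ratio test on column q — row 1: 7/(5/2) = 14/5; row 2: 16/5 = 16/5; row 3: 29/5 = 29/5; row 4: entry -4 ≤ 0. Minimum is 14/5 at row 1 (p leaves); pivot element 5/2.
Divide row 1 by 5/2; eliminate column q from the other rows.
Z-row update in column p: 0 − (-9/2)·(2/5) = 9/5.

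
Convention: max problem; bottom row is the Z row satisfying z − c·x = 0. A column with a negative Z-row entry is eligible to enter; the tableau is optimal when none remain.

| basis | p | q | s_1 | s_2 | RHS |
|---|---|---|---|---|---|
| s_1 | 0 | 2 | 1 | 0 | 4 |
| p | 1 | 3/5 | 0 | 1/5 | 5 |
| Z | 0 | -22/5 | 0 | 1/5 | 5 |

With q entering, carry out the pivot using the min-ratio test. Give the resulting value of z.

69/5

Ratio test on column q — row 1: 4/2 = 2; row 2: 5/(3/5) = 25/3. Minimum is 2 at row 1 (s_1 leaves); pivot element 2.
Pivot on row 1; the Z-row RHS becomes 5 − (-22/5)·2 = 69/5.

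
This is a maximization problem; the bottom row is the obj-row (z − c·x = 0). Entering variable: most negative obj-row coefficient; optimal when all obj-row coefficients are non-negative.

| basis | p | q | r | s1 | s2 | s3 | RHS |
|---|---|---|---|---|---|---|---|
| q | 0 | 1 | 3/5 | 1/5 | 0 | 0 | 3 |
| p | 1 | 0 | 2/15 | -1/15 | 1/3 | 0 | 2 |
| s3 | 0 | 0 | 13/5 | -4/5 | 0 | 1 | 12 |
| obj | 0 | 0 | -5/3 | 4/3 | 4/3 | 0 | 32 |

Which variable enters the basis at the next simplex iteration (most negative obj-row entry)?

r

Negative obj-row entries: r: -5/3.
The most negative is -5/3 in column r, so r enters.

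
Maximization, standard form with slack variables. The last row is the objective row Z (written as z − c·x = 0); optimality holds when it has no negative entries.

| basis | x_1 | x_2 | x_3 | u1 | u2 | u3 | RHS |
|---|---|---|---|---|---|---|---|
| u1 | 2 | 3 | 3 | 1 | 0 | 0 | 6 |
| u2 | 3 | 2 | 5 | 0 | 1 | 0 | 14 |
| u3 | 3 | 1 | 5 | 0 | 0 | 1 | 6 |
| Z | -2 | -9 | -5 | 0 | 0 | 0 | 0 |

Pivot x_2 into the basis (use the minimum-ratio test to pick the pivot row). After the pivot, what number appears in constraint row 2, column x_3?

Ratio test on column x_2 — row 1: 6/3 = 2; row 2: 14/2 = 7; row 3: 6/1 = 6. Minimum is 2 at row 1 (u1 leaves); pivot element 3.
Divide row 1 by 3; eliminate column x_2 from the other rows.
Row 2 update in column x_3: 5 − 2·1 = 3.

3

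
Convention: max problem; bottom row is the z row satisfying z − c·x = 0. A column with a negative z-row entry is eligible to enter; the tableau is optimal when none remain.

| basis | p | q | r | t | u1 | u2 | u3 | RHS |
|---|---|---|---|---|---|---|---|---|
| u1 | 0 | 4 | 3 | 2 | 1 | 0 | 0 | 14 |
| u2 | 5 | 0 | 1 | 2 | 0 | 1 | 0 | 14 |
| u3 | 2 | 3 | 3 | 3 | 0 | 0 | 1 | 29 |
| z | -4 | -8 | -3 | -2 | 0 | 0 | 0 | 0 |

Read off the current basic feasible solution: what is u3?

29

u3 is basic (row 3); its value is the RHS of that row, 29.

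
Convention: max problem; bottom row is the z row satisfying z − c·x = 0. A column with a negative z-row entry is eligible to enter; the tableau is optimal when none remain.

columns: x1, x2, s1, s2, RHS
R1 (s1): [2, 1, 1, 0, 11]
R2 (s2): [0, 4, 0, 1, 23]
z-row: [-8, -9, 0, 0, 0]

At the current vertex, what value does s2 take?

23

s2 is basic (row 2); its value is the RHS of that row, 23.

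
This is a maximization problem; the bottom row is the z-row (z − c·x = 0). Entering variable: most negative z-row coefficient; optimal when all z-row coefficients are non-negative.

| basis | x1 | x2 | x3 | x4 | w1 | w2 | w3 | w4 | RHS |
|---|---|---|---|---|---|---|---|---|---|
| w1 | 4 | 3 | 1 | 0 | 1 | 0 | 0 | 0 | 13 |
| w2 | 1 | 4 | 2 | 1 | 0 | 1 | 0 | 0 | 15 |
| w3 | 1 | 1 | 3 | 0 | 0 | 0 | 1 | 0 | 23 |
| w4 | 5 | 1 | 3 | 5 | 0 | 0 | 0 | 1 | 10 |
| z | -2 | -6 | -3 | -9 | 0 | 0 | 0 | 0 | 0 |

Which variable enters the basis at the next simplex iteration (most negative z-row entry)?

x4

Negative z-row entries: x1: -2, x2: -6, x3: -3, x4: -9.
The most negative is -9 in column x4, so x4 enters.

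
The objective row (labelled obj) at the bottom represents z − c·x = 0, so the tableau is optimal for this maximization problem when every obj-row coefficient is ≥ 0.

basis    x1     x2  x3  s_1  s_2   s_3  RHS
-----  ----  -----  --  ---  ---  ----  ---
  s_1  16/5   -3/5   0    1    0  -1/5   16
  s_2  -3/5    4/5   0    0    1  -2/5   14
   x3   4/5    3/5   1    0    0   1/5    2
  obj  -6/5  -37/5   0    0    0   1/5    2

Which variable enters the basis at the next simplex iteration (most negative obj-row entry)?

x2

Negative obj-row entries: x1: -6/5, x2: -37/5.
The most negative is -37/5 in column x2, so x2 enters.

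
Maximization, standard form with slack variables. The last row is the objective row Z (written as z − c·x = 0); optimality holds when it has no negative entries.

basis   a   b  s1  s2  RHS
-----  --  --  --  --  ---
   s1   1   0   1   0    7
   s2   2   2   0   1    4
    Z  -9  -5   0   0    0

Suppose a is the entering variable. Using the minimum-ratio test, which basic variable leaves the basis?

Column a entries and ratios — s1: 7/1 = 7; s2: 4/2 = 2.
Smallest ratio is 2 in the row of s2, so s2 leaves.

s2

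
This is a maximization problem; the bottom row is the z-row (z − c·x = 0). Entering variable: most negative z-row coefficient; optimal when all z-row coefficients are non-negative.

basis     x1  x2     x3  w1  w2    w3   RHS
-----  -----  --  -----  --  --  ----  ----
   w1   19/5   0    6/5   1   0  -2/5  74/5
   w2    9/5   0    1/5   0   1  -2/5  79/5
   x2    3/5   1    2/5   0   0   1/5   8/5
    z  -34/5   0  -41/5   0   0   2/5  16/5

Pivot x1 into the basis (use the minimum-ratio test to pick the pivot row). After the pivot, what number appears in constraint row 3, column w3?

1/3

Ratio test on column x1 — row 1: (74/5)/(19/5) = 74/19; row 2: (79/5)/(9/5) = 79/9; row 3: (8/5)/(3/5) = 8/3. Minimum is 8/3 at row 3 (x2 leaves); pivot element 3/5.
Divide row 3 by 3/5; eliminate column x1 from the other rows.
In the new row 3, the w3 entry is the old entry divided by the pivot: (1/5)/(3/5) = 1/3.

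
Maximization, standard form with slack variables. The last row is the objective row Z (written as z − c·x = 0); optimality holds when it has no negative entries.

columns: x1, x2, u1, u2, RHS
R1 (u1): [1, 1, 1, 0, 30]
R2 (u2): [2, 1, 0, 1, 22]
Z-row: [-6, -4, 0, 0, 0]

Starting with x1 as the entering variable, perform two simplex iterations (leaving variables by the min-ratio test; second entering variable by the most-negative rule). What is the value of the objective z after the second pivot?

Ratio test on column x1 — row 1: 30/1 = 30; row 2: 22/2 = 11. Minimum is 11 at row 2 (u2 leaves); pivot element 2.
Pivot on row 2; the Z-row RHS becomes 0 − (-6)·11 = 66.
Next entering variable (most negative Z-row entry -1): x2.
Ratio test on column x2 — row 1: 19/(1/2) = 38; row 2: 11/(1/2) = 22. Minimum is 22 at row 2 (x1 leaves); pivot element 1/2.
After the second pivot the Z-row RHS is 66 − (-1)·22 = 88.

88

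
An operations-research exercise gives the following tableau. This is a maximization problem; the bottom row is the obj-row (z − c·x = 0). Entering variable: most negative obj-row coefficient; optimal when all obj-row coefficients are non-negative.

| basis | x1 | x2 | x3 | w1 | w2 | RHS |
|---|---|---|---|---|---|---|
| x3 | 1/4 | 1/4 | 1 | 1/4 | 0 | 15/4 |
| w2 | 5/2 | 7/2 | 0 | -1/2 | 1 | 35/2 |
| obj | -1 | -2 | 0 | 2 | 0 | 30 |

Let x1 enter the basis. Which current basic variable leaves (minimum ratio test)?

w2

Column x1 entries and ratios — x3: (15/4)/(1/4) = 15; w2: (35/2)/(5/2) = 7.
Smallest ratio is 7 in the row of w2, so w2 leaves.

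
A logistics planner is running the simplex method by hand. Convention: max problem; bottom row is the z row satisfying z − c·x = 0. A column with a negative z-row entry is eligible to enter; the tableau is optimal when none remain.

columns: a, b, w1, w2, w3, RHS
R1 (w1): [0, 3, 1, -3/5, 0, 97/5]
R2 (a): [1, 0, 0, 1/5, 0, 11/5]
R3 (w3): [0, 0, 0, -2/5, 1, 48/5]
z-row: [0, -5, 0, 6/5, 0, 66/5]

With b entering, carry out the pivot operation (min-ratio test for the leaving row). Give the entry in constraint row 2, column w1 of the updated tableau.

Ratio test on column b — row 1: (97/5)/3 = 97/15; row 2: entry 0 ≤ 0; row 3: entry 0 ≤ 0. Minimum is 97/15 at row 1 (w1 leaves); pivot element 3.
Divide row 1 by 3; eliminate column b from the other rows.
Row 2 update in column w1: 0 − 0·(1/3) = 0.

0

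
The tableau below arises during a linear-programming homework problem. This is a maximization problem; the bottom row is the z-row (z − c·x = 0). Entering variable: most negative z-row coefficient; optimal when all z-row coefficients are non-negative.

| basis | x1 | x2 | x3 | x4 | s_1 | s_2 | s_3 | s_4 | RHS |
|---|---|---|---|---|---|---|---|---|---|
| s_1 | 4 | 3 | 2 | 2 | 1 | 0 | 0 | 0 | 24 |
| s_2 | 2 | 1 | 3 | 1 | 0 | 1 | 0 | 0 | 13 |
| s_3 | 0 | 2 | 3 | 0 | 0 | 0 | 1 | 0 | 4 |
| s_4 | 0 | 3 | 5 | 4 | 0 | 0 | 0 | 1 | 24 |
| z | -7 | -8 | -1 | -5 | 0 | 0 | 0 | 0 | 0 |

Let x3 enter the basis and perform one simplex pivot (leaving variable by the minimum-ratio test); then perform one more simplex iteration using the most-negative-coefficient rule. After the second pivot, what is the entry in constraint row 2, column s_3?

Ratio test on column x3 — row 1: 24/2 = 12; row 2: 13/3 = 13/3; row 3: 4/3 = 4/3; row 4: 24/5 = 24/5. Minimum is 4/3 at row 3 (s_3 leaves); pivot element 3.
Divide row 3 by 3; eliminate column x3 from the other rows.
Second iteration: most negative z-row entry is -22/3 in column x2, so x2 enters.
Ratio test on column x2 — row 1: (64/3)/(5/3) = 64/5; row 2: entry -1 ≤ 0; row 3: (4/3)/(2/3) = 2; row 4: entry -1/3 ≤ 0. Minimum is 2 at row 3 (x3 leaves); pivot element 2/3.
Divide row 3 by 2/3; eliminate column x2 from the other rows.
After both pivots, the entry at constraint row 2, column s_3 is -1/2.

-1/2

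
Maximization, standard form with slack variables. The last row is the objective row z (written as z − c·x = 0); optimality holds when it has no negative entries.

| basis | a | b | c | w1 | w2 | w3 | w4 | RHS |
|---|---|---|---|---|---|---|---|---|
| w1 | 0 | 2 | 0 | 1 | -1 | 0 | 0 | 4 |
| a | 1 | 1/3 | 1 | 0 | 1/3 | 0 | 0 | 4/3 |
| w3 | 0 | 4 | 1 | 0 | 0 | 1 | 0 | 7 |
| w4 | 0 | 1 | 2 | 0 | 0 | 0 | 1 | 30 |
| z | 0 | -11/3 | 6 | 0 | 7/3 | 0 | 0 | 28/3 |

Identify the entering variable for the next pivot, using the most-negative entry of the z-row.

Negative z-row entries: b: -11/3.
The most negative is -11/3 in column b, so b enters.

b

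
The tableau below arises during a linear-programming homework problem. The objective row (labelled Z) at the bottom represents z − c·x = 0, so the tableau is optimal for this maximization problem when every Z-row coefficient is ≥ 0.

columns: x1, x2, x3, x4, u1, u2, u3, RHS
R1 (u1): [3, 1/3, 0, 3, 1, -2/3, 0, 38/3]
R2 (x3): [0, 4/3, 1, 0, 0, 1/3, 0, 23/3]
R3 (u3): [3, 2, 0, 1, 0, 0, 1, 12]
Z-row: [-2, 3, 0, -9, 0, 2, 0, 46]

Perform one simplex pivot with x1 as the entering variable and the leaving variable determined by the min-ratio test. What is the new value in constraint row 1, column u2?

Ratio test on column x1 — row 1: (38/3)/3 = 38/9; row 2: entry 0 ≤ 0; row 3: 12/3 = 4. Minimum is 4 at row 3 (u3 leaves); pivot element 3.
Divide row 3 by 3; eliminate column x1 from the other rows.
Row 1 update in column u2: -2/3 − 3·0 = -2/3.

-2/3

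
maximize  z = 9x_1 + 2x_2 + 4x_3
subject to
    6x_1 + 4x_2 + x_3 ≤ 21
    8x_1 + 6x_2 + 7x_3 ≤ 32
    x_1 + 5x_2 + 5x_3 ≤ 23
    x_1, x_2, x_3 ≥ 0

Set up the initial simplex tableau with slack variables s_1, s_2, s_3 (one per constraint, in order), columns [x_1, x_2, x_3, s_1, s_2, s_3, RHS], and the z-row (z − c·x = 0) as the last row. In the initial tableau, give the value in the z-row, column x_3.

The z-row carries the negated objective coefficients: the x_3 entry is -4.

-4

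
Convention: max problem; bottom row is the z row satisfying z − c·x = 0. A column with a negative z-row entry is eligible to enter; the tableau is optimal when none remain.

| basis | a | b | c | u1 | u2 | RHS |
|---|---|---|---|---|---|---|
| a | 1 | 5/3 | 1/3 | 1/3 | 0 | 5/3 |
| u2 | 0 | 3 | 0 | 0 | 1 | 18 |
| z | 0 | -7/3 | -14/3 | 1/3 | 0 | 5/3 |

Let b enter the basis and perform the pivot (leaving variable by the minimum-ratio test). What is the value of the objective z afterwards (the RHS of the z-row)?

Ratio test on column b — row 1: (5/3)/(5/3) = 1; row 2: 18/3 = 6. Minimum is 1 at row 1 (a leaves); pivot element 5/3.
Pivot on row 1; the z-row RHS becomes 5/3 − (-7/3)·1 = 4.

4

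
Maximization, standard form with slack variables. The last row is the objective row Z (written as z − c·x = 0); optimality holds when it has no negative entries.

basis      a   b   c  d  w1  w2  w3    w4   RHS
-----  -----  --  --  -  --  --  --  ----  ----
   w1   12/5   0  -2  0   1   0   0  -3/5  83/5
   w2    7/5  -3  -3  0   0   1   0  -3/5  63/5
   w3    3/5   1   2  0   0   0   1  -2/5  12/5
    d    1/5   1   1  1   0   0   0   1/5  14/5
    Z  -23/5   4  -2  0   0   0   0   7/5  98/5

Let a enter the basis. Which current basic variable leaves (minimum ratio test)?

w3

Column a entries and ratios — w1: (83/5)/(12/5) = 83/12; w2: (63/5)/(7/5) = 9; w3: (12/5)/(3/5) = 4; d: (14/5)/(1/5) = 14.
Smallest ratio is 4 in the row of w3, so w3 leaves.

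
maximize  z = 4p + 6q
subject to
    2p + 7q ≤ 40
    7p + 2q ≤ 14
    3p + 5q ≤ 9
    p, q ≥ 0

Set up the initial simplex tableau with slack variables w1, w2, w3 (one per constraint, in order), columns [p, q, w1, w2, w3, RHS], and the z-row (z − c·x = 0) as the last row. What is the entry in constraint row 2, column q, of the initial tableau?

2

Constraint 2 has coefficient 2 on q.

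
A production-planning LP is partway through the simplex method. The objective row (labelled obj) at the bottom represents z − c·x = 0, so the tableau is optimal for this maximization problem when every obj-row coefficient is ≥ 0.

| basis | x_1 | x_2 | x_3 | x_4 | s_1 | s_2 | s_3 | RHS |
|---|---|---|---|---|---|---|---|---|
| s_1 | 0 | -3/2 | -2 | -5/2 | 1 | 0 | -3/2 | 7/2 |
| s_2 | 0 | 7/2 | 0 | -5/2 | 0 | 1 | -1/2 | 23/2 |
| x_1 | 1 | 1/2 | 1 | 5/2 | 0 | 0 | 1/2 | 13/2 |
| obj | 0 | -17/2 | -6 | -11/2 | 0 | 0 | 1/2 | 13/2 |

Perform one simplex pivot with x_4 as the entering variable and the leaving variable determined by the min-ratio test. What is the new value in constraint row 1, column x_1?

Ratio test on column x_4 — row 1: entry -5/2 ≤ 0; row 2: entry -5/2 ≤ 0; row 3: (13/2)/(5/2) = 13/5. Minimum is 13/5 at row 3 (x_1 leaves); pivot element 5/2.
Divide row 3 by 5/2; eliminate column x_4 from the other rows.
Row 1 update in column x_1: 0 − (-5/2)·(2/5) = 1.

1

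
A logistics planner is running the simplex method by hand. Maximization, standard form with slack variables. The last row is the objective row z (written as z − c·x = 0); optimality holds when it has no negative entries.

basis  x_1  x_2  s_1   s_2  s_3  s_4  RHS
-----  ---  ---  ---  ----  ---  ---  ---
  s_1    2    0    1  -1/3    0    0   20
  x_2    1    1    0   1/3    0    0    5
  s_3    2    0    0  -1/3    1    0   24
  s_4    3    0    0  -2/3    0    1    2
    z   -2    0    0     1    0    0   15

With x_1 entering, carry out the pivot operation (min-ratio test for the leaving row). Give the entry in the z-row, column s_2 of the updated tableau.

5/9

Ratio test on column x_1 — row 1: 20/2 = 10; row 2: 5/1 = 5; row 3: 24/2 = 12; row 4: 2/3 = 2/3. Minimum is 2/3 at row 4 (s_4 leaves); pivot element 3.
Divide row 4 by 3; eliminate column x_1 from the other rows.
z-row update in column s_2: 1 − (-2)·(-2/9) = 5/9.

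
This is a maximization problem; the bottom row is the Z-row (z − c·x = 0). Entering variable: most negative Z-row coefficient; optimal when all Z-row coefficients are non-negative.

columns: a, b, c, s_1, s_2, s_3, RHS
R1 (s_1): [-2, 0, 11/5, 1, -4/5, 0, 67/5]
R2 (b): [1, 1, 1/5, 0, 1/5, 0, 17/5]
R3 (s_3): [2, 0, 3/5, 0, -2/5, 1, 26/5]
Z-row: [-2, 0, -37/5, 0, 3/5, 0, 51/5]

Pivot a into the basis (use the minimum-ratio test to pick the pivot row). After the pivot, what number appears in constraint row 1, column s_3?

1

Ratio test on column a — row 1: entry -2 ≤ 0; row 2: (17/5)/1 = 17/5; row 3: (26/5)/2 = 13/5. Minimum is 13/5 at row 3 (s_3 leaves); pivot element 2.
Divide row 3 by 2; eliminate column a from the other rows.
Row 1 update in column s_3: 0 − (-2)·(1/2) = 1.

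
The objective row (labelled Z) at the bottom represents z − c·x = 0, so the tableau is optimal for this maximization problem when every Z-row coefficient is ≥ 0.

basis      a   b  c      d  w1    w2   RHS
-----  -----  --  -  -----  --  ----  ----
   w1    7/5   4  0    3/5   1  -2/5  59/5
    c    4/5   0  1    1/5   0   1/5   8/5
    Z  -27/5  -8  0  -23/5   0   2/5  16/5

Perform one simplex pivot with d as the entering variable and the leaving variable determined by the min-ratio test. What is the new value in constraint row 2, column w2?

Ratio test on column d — row 1: (59/5)/(3/5) = 59/3; row 2: (8/5)/(1/5) = 8. Minimum is 8 at row 2 (c leaves); pivot element 1/5.
Divide row 2 by 1/5; eliminate column d from the other rows.
In the new row 2, the w2 entry is the old entry divided by the pivot: (1/5)/(1/5) = 1.

1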